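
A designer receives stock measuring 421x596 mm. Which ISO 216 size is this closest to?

A2 (420 × 594 mm)

Aspect ratio 596/421 ≈ 1.416 — close to the ISO √2 ≈ 1.414.
In the A-series (A0 area = 1 m²): A2 = 420 × 594 mm.
Off by 3 mm total — nearest standard size.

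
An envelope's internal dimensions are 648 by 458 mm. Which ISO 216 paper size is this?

C2 (458 × 648 mm)

Aspect ratio 648/458 ≈ 1.415 — close to the ISO √2 ≈ 1.414.
In the C-series (envelope sizes, between A and B): C2 = 458 × 648 mm.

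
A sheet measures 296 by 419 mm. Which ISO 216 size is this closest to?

Aspect ratio 419/296 ≈ 1.416 — close to the ISO √2 ≈ 1.414.
In the A-series (A0 area = 1 m²): A3 = 297 × 420 mm.
Off by 2 mm total — nearest standard size.

A3 (297 × 420 mm)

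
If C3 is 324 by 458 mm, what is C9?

40 × 57 mm

C4: ⌊458/2⌋ × 324 = 229 × 324 mm
C5: ⌊324/2⌋ × 229 = 162 × 229 mm
C6: ⌊229/2⌋ × 162 = 114 × 162 mm
C7: ⌊162/2⌋ × 114 = 81 × 114 mm
C8: ⌊114/2⌋ × 81 = 57 × 81 mm
C9: ⌊81/2⌋ × 57 = 40 × 57 mm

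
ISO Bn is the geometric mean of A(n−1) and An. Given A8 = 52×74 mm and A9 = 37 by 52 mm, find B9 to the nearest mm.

Short side: √(52 · 37) = √1924 ≈ 43.9 → 44 mm
Long side: √(74 · 52) = √3848 ≈ 62.0 → 62 mm

44 × 62 mm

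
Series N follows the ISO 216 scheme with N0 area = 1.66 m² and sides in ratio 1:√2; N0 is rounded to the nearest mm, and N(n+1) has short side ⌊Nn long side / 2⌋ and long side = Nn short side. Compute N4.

270 × 383 mm

Let N0's short side be w mm. w · w√2 = 1.66 m² = 1,660,000 mm², so w ≈ 1083.4 mm and w√2 ≈ 1532.2 mm → N0 = 1083 × 1532 mm.
N1: ⌊1532/2⌋ × 1083 = 766 × 1083 mm
N2: ⌊1083/2⌋ × 766 = 541 × 766 mm
N3: ⌊766/2⌋ × 541 = 383 × 541 mm
N4: ⌊541/2⌋ × 383 = 270 × 383 mm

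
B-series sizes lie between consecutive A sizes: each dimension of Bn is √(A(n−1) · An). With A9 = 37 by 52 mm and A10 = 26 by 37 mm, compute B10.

Short side: √(37 · 26) = √962 ≈ 31.0 → 31 mm
Long side: √(52 · 37) = √1924 ≈ 43.9 → 44 mm

31 × 44 mm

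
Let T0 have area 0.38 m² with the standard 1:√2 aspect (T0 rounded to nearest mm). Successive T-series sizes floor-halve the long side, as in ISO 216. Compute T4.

Let T0's short side be w mm. w · w√2 = 0.38 m² = 380,000 mm², so w ≈ 518.4 mm and w√2 ≈ 733.1 mm → T0 = 518 × 733 mm.
T1: ⌊733/2⌋ × 518 = 366 × 518 mm
T2: ⌊518/2⌋ × 366 = 259 × 366 mm
T3: ⌊366/2⌋ × 259 = 183 × 259 mm
T4: ⌊259/2⌋ × 183 = 129 × 183 mm

129 × 183 mm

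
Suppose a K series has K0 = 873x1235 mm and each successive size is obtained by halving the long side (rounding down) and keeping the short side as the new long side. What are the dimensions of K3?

K1: ⌊1235/2⌋ × 873 = 617 × 873 mm
K2: ⌊873/2⌋ × 617 = 436 × 617 mm
K3: ⌊617/2⌋ × 436 = 308 × 436 mm

308 × 436 mm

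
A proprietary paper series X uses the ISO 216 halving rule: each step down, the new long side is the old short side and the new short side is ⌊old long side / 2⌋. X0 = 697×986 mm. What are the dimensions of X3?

X1: ⌊986/2⌋ × 697 = 493 × 697 mm
X2: ⌊697/2⌋ × 493 = 348 × 493 mm
X3: ⌊493/2⌋ × 348 = 246 × 348 mm

246 × 348 mm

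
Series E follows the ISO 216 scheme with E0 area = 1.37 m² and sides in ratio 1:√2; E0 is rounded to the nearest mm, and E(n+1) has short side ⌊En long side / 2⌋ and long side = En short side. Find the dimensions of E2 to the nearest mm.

Let E0's short side be w mm. w · w√2 = 1.37 m² = 1,370,000 mm², so w ≈ 984.2 mm and w√2 ≈ 1391.9 mm → E0 = 984 × 1392 mm.
E1: ⌊1392/2⌋ × 984 = 696 × 984 mm
E2: ⌊984/2⌋ × 696 = 492 × 696 mm

492 × 696 mm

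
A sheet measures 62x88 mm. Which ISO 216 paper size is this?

Aspect ratio 88/62 ≈ 1.419 — close to the ISO √2 ≈ 1.414.
In the B-series (B0 = 1000 × 1414 mm): B8 = 62 × 88 mm.

B8 (62 × 88 mm)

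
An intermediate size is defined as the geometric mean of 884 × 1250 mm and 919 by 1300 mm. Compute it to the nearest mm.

Short side: √(884 · 919) = √812396 ≈ 901.3 → 901 mm
Long side: √(1250 · 1300) = √1625000 ≈ 1274.8 → 1275 mm

901 × 1275 mm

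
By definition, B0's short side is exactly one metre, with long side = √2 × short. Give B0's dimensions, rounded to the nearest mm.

1000 × 1414 mm

Short side = 1000 mm; long side = 1000√2 ≈ 1414.2 mm.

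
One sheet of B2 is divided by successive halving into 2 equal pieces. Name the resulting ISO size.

B3

2 = 2^1, so 1 halving step.
B2 → B3 → … → B3 after 1 step.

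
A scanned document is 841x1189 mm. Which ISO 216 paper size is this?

Aspect ratio 1189/841 ≈ 1.414 — close to the ISO √2 ≈ 1.414.
In the A-series (A0 area = 1 m²): A0 = 841 × 1189 mm.

A0 (841 × 1189 mm)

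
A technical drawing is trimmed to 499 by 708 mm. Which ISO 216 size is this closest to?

B2 (500 × 707 mm)

Aspect ratio 708/499 ≈ 1.419 — close to the ISO √2 ≈ 1.414.
In the B-series (B0 = 1000 × 1414 mm): B2 = 500 × 707 mm.
Off by 2 mm total — nearest standard size.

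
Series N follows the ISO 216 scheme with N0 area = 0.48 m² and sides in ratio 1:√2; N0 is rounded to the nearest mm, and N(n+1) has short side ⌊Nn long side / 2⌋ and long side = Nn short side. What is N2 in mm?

291 × 412 mm

Let N0's short side be w mm. w · w√2 = 0.48 m² = 480,000 mm², so w ≈ 582.6 mm and w√2 ≈ 823.9 mm → N0 = 583 × 824 mm.
N1: ⌊824/2⌋ × 583 = 412 × 583 mm
N2: ⌊583/2⌋ × 412 = 291 × 412 mm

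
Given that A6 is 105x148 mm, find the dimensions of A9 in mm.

A7: ⌊148/2⌋ × 105 = 74 × 105 mm
A8: ⌊105/2⌋ × 74 = 52 × 74 mm
A9: ⌊74/2⌋ × 52 = 37 × 52 mm

37 × 52 mm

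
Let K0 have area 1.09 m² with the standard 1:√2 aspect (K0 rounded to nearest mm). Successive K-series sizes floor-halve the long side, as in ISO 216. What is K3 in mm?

Let K0's short side be w mm. w · w√2 = 1.09 m² = 1,090,000 mm², so w ≈ 877.9 mm and w√2 ≈ 1241.6 mm → K0 = 878 × 1242 mm.
K1: ⌊1242/2⌋ × 878 = 621 × 878 mm
K2: ⌊878/2⌋ × 621 = 439 × 621 mm
K3: ⌊621/2⌋ × 439 = 310 × 439 mm

310 × 439 mm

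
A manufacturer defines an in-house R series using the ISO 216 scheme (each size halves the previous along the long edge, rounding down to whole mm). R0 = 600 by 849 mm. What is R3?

R1: ⌊849/2⌋ × 600 = 424 × 600 mm
R2: ⌊600/2⌋ × 424 = 300 × 424 mm
R3: ⌊424/2⌋ × 300 = 212 × 300 mm

212 × 300 mm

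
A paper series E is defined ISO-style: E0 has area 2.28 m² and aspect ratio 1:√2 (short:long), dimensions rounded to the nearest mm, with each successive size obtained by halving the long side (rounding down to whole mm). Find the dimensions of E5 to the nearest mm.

224 × 317 mm

Let E0's short side be w mm. w · w√2 = 2.28 m² = 2,280,000 mm², so w ≈ 1269.7 mm and w√2 ≈ 1795.7 mm → E0 = 1270 × 1796 mm.
E1: ⌊1796/2⌋ × 1270 = 898 × 1270 mm
E2: ⌊1270/2⌋ × 898 = 635 × 898 mm
E3: ⌊898/2⌋ × 635 = 449 × 635 mm
E4: ⌊635/2⌋ × 449 = 317 × 449 mm
E5: ⌊449/2⌋ × 317 = 224 × 317 mm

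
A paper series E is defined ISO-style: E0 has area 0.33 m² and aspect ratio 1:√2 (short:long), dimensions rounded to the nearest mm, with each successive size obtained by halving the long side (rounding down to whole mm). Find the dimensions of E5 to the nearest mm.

Let E0's short side be w mm. w · w√2 = 0.33 m² = 330,000 mm², so w ≈ 483.1 mm and w√2 ≈ 683.1 mm → E0 = 483 × 683 mm.
E1: ⌊683/2⌋ × 483 = 341 × 483 mm
E2: ⌊483/2⌋ × 341 = 241 × 341 mm
E3: ⌊341/2⌋ × 241 = 170 × 241 mm
E4: ⌊241/2⌋ × 170 = 120 × 170 mm
E5: ⌊170/2⌋ × 120 = 85 × 120 mm

85 × 120 mm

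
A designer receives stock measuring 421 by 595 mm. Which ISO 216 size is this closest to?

A2 (420 × 594 mm)

Aspect ratio 595/421 ≈ 1.413 — close to the ISO √2 ≈ 1.414.
In the A-series (A0 area = 1 m²): A2 = 420 × 594 mm.
Off by 2 mm total — nearest standard size.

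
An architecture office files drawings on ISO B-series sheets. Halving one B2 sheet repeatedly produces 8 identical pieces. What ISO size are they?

8 = 2^3, so 3 halving steps.
B2 → B3 → … → B5 after 3 steps.

B5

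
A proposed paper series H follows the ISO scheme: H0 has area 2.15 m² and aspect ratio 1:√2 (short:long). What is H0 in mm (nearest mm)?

1233 × 1744 mm

Let the short side be w mm. Then w · w√2 = 2.15 m² = 2,150,000 mm².
w² = 2,150,000/√2, so w ≈ 1233.0 mm; long side = w√2 ≈ 1743.7 mm.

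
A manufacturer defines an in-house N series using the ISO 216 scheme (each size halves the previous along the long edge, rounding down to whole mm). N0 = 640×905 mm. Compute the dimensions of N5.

N1: ⌊905/2⌋ × 640 = 452 × 640 mm
N2: ⌊640/2⌋ × 452 = 320 × 452 mm
N3: ⌊452/2⌋ × 320 = 226 × 320 mm
N4: ⌊320/2⌋ × 226 = 160 × 226 mm
N5: ⌊226/2⌋ × 160 = 113 × 160 mm

113 × 160 mm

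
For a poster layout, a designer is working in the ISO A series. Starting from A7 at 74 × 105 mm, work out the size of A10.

A8: ⌊105/2⌋ × 74 = 52 × 74 mm
A9: ⌊74/2⌋ × 52 = 37 × 52 mm
A10: ⌊52/2⌋ × 37 = 26 × 37 mm

26 × 37 mm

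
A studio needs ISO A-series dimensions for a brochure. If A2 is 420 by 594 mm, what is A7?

74 × 105 mm

A3: ⌊594/2⌋ × 420 = 297 × 420 mm
A4: ⌊420/2⌋ × 297 = 210 × 297 mm
A5: ⌊297/2⌋ × 210 = 148 × 210 mm
A6: ⌊210/2⌋ × 148 = 105 × 148 mm
A7: ⌊148/2⌋ × 105 = 74 × 105 mm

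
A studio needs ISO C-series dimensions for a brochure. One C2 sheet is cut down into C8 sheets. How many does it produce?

C2 = 458 × 648 mm; C8 = 57 × 81 mm.
Each halving step doubles the count; 6 steps from C2 to C8.
2^6 = 64.

64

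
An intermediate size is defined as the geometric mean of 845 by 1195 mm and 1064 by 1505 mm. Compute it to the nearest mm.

Short side: √(845 · 1064) = √899080 ≈ 948.2 → 948 mm
Long side: √(1195 · 1505) = √1798475 ≈ 1341.1 → 1341 mm

948 × 1341 mm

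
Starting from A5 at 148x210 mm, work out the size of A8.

52 × 74 mm

A6: ⌊210/2⌋ × 148 = 105 × 148 mm
A7: ⌊148/2⌋ × 105 = 74 × 105 mm
A8: ⌊105/2⌋ × 74 = 52 × 74 mm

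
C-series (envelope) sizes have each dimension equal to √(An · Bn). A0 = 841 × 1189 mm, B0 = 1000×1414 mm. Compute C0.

917 × 1297 mm

Short side: √(841 · 1000) = √841000 ≈ 917.1 → 917 mm
Long side: √(1189 · 1414) = √1681246 ≈ 1296.6 → 1297 mm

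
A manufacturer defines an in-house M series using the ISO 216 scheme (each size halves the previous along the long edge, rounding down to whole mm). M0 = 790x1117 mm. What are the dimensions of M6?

M1: ⌊1117/2⌋ × 790 = 558 × 790 mm
M2: ⌊790/2⌋ × 558 = 395 × 558 mm
M3: ⌊558/2⌋ × 395 = 279 × 395 mm
M4: ⌊395/2⌋ × 279 = 197 × 279 mm
M5: ⌊279/2⌋ × 197 = 139 × 197 mm
M6: ⌊197/2⌋ × 139 = 98 × 139 mm

98 × 139 mm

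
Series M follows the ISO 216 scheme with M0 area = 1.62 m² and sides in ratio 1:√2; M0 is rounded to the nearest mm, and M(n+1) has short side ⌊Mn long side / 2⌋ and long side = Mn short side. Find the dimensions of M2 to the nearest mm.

Let M0's short side be w mm. w · w√2 = 1.62 m² = 1,620,000 mm², so w ≈ 1070.3 mm and w√2 ≈ 1513.6 mm → M0 = 1070 × 1514 mm.
M1: ⌊1514/2⌋ × 1070 = 757 × 1070 mm
M2: ⌊1070/2⌋ × 757 = 535 × 757 mm

535 × 757 mm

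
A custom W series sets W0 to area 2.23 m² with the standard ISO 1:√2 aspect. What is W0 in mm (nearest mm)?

1256 × 1776 mm

Let the short side be w mm. Then w · w√2 = 2.23 m² = 2,230,000 mm².
w² = 2,230,000/√2, so w ≈ 1255.7 mm; long side = w√2 ≈ 1775.9 mm.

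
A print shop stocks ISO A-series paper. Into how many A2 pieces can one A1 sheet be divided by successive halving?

2

Each ISO step halves the sheet: 1 × A1 → 2 × A2
From A1 to A2 is 1 halving step: 2^1 = 2.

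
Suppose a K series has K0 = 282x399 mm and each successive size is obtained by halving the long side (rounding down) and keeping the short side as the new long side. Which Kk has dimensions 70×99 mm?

K4

K0: 282 × 399 mm
K1: 199 × 282 mm
K2: 141 × 199 mm
K3: 99 × 141 mm
K4: 70 × 99 mm
K5: 49 × 70 mm
→ matches K4.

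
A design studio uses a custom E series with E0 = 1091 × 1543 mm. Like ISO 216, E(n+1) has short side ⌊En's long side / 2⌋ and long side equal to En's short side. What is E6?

E1: ⌊1543/2⌋ × 1091 = 771 × 1091 mm
E2: ⌊1091/2⌋ × 771 = 545 × 771 mm
E3: ⌊771/2⌋ × 545 = 385 × 545 mm
E4: ⌊545/2⌋ × 385 = 272 × 385 mm
E5: ⌊385/2⌋ × 272 = 192 × 272 mm
E6: ⌊272/2⌋ × 192 = 136 × 192 mm

136 × 192 mm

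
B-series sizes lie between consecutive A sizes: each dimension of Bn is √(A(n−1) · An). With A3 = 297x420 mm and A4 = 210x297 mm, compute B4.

250 × 353 mm

Short side: √(297 · 210) = √62370 ≈ 249.7 → 250 mm
Long side: √(420 · 297) = √124740 ≈ 353.2 → 353 mm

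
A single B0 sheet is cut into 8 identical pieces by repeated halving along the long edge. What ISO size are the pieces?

8 = 2^3, so 3 halving steps.
B0 → B1 → … → B3 after 3 steps.

B3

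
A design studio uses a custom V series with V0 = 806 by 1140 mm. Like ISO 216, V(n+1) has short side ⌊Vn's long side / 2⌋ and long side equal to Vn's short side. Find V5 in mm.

V1: ⌊1140/2⌋ × 806 = 570 × 806 mm
V2: ⌊806/2⌋ × 570 = 403 × 570 mm
V3: ⌊570/2⌋ × 403 = 285 × 403 mm
V4: ⌊403/2⌋ × 285 = 201 × 285 mm
V5: ⌊285/2⌋ × 201 = 142 × 201 mm

142 × 201 mm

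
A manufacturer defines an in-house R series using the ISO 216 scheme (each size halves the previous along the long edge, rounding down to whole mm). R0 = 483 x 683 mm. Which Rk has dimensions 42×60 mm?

R0: 483 × 683 mm
R1: 341 × 483 mm
R2: 241 × 341 mm
R3: 170 × 241 mm
R4: 120 × 170 mm
R5: 85 × 120 mm
R6: 60 × 85 mm
R7: 42 × 60 mm
R8: 30 × 42 mm
→ matches R7.

R7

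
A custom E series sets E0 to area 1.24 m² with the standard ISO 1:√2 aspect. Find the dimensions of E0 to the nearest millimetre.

Let the short side be w mm. Then w · w√2 = 1.24 m² = 1,240,000 mm².
w² = 1,240,000/√2, so w ≈ 936.4 mm; long side = w√2 ≈ 1324.2 mm.

936 × 1324 mm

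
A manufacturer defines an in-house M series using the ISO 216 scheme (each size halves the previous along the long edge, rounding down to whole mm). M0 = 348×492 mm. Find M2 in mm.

M1: ⌊492/2⌋ × 348 = 246 × 348 mm
M2: ⌊348/2⌋ × 246 = 174 × 246 mm

174 × 246 mm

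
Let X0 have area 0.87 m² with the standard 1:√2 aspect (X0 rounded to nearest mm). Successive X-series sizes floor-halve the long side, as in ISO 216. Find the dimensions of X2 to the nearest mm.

Let X0's short side be w mm. w · w√2 = 0.87 m² = 870,000 mm², so w ≈ 784.3 mm and w√2 ≈ 1109.2 mm → X0 = 784 × 1109 mm.
X1: ⌊1109/2⌋ × 784 = 554 × 784 mm
X2: ⌊784/2⌋ × 554 = 392 × 554 mm

392 × 554 mm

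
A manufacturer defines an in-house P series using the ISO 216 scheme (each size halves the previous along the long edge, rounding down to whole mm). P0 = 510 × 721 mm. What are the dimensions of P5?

90 × 127 mm

P1: ⌊721/2⌋ × 510 = 360 × 510 mm
P2: ⌊510/2⌋ × 360 = 255 × 360 mm
P3: ⌊360/2⌋ × 255 = 180 × 255 mm
P4: ⌊255/2⌋ × 180 = 127 × 180 mm
P5: ⌊180/2⌋ × 127 = 90 × 127 mm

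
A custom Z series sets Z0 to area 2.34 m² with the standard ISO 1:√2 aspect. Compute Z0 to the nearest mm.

Let the short side be w mm. Then w · w√2 = 2.34 m² = 2,340,000 mm².
w² = 2,340,000/√2, so w ≈ 1286.3 mm; long side = w√2 ≈ 1819.1 mm.

1286 × 1819 mm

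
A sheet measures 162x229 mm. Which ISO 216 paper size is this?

Aspect ratio 229/162 ≈ 1.414 — close to the ISO √2 ≈ 1.414.
In the C-series (envelope sizes, between A and B): C5 = 162 × 229 mm.

C5 (162 × 229 mm)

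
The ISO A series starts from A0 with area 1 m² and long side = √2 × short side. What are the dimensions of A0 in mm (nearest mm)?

841 × 1189 mm

Let the short side be w mm. Then the long side is w√2 and w · w√2 = 10⁶ mm².
w² = 10⁶/√2, so w = 1000 / 2^(1/4) ≈ 840.9 mm; long side = 1000 · 2^(1/4) ≈ 1189.2 mm.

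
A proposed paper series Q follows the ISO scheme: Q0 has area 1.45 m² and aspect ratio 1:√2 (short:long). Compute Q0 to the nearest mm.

Let the short side be w mm. Then w · w√2 = 1.45 m² = 1,450,000 mm².
w² = 1,450,000/√2, so w ≈ 1012.6 mm; long side = w√2 ≈ 1432.0 mm.

1013 × 1432 mm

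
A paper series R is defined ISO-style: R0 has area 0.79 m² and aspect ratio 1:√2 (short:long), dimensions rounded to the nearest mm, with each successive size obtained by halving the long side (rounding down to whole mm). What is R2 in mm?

Let R0's short side be w mm. w · w√2 = 0.79 m² = 790,000 mm², so w ≈ 747.4 mm and w√2 ≈ 1057.0 mm → R0 = 747 × 1057 mm.
R1: ⌊1057/2⌋ × 747 = 528 × 747 mm
R2: ⌊747/2⌋ × 528 = 373 × 528 mm

373 × 528 mm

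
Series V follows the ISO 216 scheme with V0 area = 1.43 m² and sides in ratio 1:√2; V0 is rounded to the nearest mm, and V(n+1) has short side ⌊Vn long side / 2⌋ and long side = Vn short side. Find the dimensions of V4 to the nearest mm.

Let V0's short side be w mm. w · w√2 = 1.43 m² = 1,430,000 mm², so w ≈ 1005.6 mm and w√2 ≈ 1422.1 mm → V0 = 1006 × 1422 mm.
V1: ⌊1422/2⌋ × 1006 = 711 × 1006 mm
V2: ⌊1006/2⌋ × 711 = 503 × 711 mm
V3: ⌊711/2⌋ × 503 = 355 × 503 mm
V4: ⌊503/2⌋ × 355 = 251 × 355 mm

251 × 355 mm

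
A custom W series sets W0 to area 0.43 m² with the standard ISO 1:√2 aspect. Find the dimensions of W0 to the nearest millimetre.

551 × 780 mm

Let the short side be w mm. Then w · w√2 = 0.43 m² = 430,000 mm².
w² = 430,000/√2, so w ≈ 551.4 mm; long side = w√2 ≈ 779.8 mm.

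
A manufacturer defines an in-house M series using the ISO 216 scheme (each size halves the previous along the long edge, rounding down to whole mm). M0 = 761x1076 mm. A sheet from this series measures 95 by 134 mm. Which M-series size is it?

M6

M0: 761 × 1076 mm
M1: 538 × 761 mm
M2: 380 × 538 mm
M3: 269 × 380 mm
M4: 190 × 269 mm
M5: 134 × 190 mm
M6: 95 × 134 mm
M7: 67 × 95 mm
→ matches M6.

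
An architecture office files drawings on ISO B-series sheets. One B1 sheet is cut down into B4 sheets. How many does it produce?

8

B1 = 707 × 1000 mm; B4 = 250 × 353 mm.
Each halving step doubles the count; 3 steps from B1 to B4.
2^3 = 8.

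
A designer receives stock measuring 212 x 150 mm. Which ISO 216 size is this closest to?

Aspect ratio 212/150 ≈ 1.413 — close to the ISO √2 ≈ 1.414.
In the A-series (A0 area = 1 m²): A5 = 148 × 210 mm.
Off by 4 mm total — nearest standard size.

A5 (148 × 210 mm)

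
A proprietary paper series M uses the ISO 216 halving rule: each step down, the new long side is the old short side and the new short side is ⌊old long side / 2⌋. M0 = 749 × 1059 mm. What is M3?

264 × 374 mm

M1: ⌊1059/2⌋ × 749 = 529 × 749 mm
M2: ⌊749/2⌋ × 529 = 374 × 529 mm
M3: ⌊529/2⌋ × 374 = 264 × 374 mm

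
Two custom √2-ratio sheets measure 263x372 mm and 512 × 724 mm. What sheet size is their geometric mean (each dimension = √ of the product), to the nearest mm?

Short side: √(263 · 512) = √134656 ≈ 367.0 → 367 mm
Long side: √(372 · 724) = √269328 ≈ 519.0 → 519 mm

367 × 519 mm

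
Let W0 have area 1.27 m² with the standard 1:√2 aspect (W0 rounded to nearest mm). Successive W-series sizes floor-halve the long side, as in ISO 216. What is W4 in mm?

237 × 335 mm

Let W0's short side be w mm. w · w√2 = 1.27 m² = 1,270,000 mm², so w ≈ 947.6 mm and w√2 ≈ 1340.2 mm → W0 = 948 × 1340 mm.
W1: ⌊1340/2⌋ × 948 = 670 × 948 mm
W2: ⌊948/2⌋ × 670 = 474 × 670 mm
W3: ⌊670/2⌋ × 474 = 335 × 474 mm
W4: ⌊474/2⌋ × 335 = 237 × 335 mm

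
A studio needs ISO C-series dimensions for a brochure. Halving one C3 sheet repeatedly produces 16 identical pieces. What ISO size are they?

C7

16 = 2^4, so 4 halving steps.
C3 → C4 → … → C7 after 4 steps.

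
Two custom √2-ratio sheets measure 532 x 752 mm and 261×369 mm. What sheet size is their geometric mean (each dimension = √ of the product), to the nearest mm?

Short side: √(532 · 261) = √138852 ≈ 372.6 → 373 mm
Long side: √(752 · 369) = √277488 ≈ 526.8 → 527 mm

373 × 527 mm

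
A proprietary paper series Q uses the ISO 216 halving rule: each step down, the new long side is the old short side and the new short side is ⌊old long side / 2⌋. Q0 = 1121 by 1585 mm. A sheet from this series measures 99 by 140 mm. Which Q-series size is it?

Q7

Q0: 1121 × 1585 mm
Q1: 792 × 1121 mm
Q2: 560 × 792 mm
Q3: 396 × 560 mm
Q4: 280 × 396 mm
Q5: 198 × 280 mm
Q6: 140 × 198 mm
Q7: 99 × 140 mm
Q8: 70 × 99 mm
→ matches Q7.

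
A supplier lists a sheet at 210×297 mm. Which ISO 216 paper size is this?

A4 (210 × 297 mm)

Aspect ratio 297/210 ≈ 1.414 — close to the ISO √2 ≈ 1.414.
In the A-series (A0 area = 1 m²): A4 = 210 × 297 mm.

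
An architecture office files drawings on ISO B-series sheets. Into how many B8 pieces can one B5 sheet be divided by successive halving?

B5 = 176 × 250 mm; B8 = 62 × 88 mm.
Each halving step doubles the count; 3 steps from B5 to B8.
2^3 = 8.

8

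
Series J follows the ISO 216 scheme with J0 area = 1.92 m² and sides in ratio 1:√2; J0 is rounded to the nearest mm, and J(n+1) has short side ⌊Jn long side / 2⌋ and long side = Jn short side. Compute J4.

Let J0's short side be w mm. w · w√2 = 1.92 m² = 1,920,000 mm², so w ≈ 1165.2 mm and w√2 ≈ 1647.8 mm → J0 = 1165 × 1648 mm.
J1: ⌊1648/2⌋ × 1165 = 824 × 1165 mm
J2: ⌊1165/2⌋ × 824 = 582 × 824 mm
J3: ⌊824/2⌋ × 582 = 412 × 582 mm
J4: ⌊582/2⌋ × 412 = 291 × 412 mm

291 × 412 mm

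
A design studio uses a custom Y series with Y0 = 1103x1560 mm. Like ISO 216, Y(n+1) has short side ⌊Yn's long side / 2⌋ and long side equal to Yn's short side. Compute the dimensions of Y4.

Y1: ⌊1560/2⌋ × 1103 = 780 × 1103 mm
Y2: ⌊1103/2⌋ × 780 = 551 × 780 mm
Y3: ⌊780/2⌋ × 551 = 390 × 551 mm
Y4: ⌊551/2⌋ × 390 = 275 × 390 mm

275 × 390 mm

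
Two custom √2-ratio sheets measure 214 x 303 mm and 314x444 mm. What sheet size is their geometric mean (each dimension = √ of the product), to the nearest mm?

259 × 367 mm

Short side: √(214 · 314) = √67196 ≈ 259.2 → 259 mm
Long side: √(303 · 444) = √134532 ≈ 366.8 → 367 mm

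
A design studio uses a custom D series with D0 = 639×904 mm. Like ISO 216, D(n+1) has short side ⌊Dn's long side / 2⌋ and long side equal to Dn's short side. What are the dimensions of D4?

D1: ⌊904/2⌋ × 639 = 452 × 639 mm
D2: ⌊639/2⌋ × 452 = 319 × 452 mm
D3: ⌊452/2⌋ × 319 = 226 × 319 mm
D4: ⌊319/2⌋ × 226 = 159 × 226 mm

159 × 226 mm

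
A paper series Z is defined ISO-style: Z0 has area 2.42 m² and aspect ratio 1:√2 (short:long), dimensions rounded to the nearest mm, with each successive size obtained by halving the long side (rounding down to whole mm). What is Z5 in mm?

231 × 327 mm

Let Z0's short side be w mm. w · w√2 = 2.42 m² = 2,420,000 mm², so w ≈ 1308.1 mm and w√2 ≈ 1850.0 mm → Z0 = 1308 × 1850 mm.
Z1: ⌊1850/2⌋ × 1308 = 925 × 1308 mm
Z2: ⌊1308/2⌋ × 925 = 654 × 925 mm
Z3: ⌊925/2⌋ × 654 = 462 × 654 mm
Z4: ⌊654/2⌋ × 462 = 327 × 462 mm
Z5: ⌊462/2⌋ × 327 = 231 × 327 mm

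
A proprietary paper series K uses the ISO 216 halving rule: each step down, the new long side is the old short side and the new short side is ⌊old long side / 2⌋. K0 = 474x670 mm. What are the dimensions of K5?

83 × 118 mm

K1: ⌊670/2⌋ × 474 = 335 × 474 mm
K2: ⌊474/2⌋ × 335 = 237 × 335 mm
K3: ⌊335/2⌋ × 237 = 167 × 237 mm
K4: ⌊237/2⌋ × 167 = 118 × 167 mm
K5: ⌊167/2⌋ × 118 = 83 × 118 mm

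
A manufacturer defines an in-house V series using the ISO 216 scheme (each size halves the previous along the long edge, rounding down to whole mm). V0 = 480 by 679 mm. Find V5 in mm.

V1 = 339 × 480 mm (from V0 by 1 halving).
V2: ⌊480/2⌋ × 339 = 240 × 339 mm
V3: ⌊339/2⌋ × 240 = 169 × 240 mm
V4: ⌊240/2⌋ × 169 = 120 × 169 mm
V5: ⌊169/2⌋ × 120 = 84 × 120 mm

84 × 120 mm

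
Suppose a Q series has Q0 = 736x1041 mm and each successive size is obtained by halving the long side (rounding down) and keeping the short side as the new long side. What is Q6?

Q1 = 520 × 736 mm (from Q0 by 1 halving).
Q2: ⌊736/2⌋ × 520 = 368 × 520 mm
Q3: ⌊520/2⌋ × 368 = 260 × 368 mm
Q4: ⌊368/2⌋ × 260 = 184 × 260 mm
Q5: ⌊260/2⌋ × 184 = 130 × 184 mm
Q6: ⌊184/2⌋ × 130 = 92 × 130 mm

92 × 130 mm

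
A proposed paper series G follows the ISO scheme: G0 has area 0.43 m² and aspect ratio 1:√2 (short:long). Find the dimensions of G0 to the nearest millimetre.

551 × 780 mm

Let the short side be w mm. Then w · w√2 = 0.43 m² = 430,000 mm².
w² = 430,000/√2, so w ≈ 551.4 mm; long side = w√2 ≈ 779.8 mm.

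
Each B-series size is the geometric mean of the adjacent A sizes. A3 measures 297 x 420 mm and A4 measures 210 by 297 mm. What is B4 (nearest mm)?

250 × 353 mm

Short side: √(297 · 210) = √62370 ≈ 249.7 → 250 mm
Long side: √(420 · 297) = √124740 ≈ 353.2 → 353 mm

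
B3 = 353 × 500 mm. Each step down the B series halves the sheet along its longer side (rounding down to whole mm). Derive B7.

B4: ⌊500/2⌋ × 353 = 250 × 353 mm
B5: ⌊353/2⌋ × 250 = 176 × 250 mm
B6: ⌊250/2⌋ × 176 = 125 × 176 mm
B7: ⌊176/2⌋ × 125 = 88 × 125 mm

88 × 125 mm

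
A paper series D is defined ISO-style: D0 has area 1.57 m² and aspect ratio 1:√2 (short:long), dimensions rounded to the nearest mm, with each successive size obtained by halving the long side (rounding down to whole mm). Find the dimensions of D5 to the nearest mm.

Let D0's short side be w mm. w · w√2 = 1.57 m² = 1,570,000 mm², so w ≈ 1053.6 mm and w√2 ≈ 1490.1 mm → D0 = 1054 × 1490 mm.
D1: ⌊1490/2⌋ × 1054 = 745 × 1054 mm
D2: ⌊1054/2⌋ × 745 = 527 × 745 mm
D3: ⌊745/2⌋ × 527 = 372 × 527 mm
D4: ⌊527/2⌋ × 372 = 263 × 372 mm
D5: ⌊372/2⌋ × 263 = 186 × 263 mm

186 × 263 mm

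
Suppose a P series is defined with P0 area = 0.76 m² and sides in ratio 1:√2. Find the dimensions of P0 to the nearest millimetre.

Let the short side be w mm. Then w · w√2 = 0.76 m² = 760,000 mm².
w² = 760,000/√2, so w ≈ 733.1 mm; long side = w√2 ≈ 1036.7 mm.

733 × 1037 mm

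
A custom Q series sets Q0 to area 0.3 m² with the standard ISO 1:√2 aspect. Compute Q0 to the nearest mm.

461 × 651 mm

Let the short side be w mm. Then w · w√2 = 0.3 m² = 300,000 mm².
w² = 300,000/√2, so w ≈ 460.6 mm; long side = w√2 ≈ 651.4 mm.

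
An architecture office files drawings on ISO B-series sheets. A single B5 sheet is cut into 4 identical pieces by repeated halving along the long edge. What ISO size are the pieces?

B7

4 = 2^2, so 2 halving steps.
B5 → B6 → … → B7 after 2 steps.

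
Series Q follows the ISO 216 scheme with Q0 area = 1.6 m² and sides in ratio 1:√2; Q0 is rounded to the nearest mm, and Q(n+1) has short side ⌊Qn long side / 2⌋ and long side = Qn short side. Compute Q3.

376 × 532 mm

Let Q0's short side be w mm. w · w√2 = 1.6 m² = 1,600,000 mm², so w ≈ 1063.7 mm and w√2 ≈ 1504.2 mm → Q0 = 1064 × 1504 mm.
Q1: ⌊1504/2⌋ × 1064 = 752 × 1064 mm
Q2: ⌊1064/2⌋ × 752 = 532 × 752 mm
Q3: ⌊752/2⌋ × 532 = 376 × 532 mm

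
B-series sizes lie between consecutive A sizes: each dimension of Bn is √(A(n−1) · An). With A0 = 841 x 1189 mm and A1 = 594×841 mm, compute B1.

Short side: √(841 · 594) = √499554 ≈ 706.8 → 707 mm
Long side: √(1189 · 841) = √999949 ≈ 1000.0 → 1000 mm

707 × 1000 mm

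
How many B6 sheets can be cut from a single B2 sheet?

Each ISO step halves the sheet: 1 × B2 → 2 × B3 → 4 × B4 → 8 × B5 → …
From B2 to B6 is 4 halving steps: 2^4 = 16.

16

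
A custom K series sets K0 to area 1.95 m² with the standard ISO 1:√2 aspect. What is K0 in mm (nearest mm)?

Let the short side be w mm. Then w · w√2 = 1.95 m² = 1,950,000 mm².
w² = 1,950,000/√2, so w ≈ 1174.2 mm; long side = w√2 ≈ 1660.6 mm.

1174 × 1661 mm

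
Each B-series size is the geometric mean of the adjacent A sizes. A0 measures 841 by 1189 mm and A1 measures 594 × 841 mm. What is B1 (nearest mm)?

707 × 1000 mm

Short side: √(841 · 594) = √499554 ≈ 706.8 → 707 mm
Long side: √(1189 · 841) = √999949 ≈ 1000.0 → 1000 mm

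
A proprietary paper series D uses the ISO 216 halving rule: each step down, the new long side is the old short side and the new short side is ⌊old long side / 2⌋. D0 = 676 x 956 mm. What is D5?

119 × 169 mm

D1 = 478 × 676 mm (from D0 by 1 halving).
D2: ⌊676/2⌋ × 478 = 338 × 478 mm
D3: ⌊478/2⌋ × 338 = 239 × 338 mm
D4: ⌊338/2⌋ × 239 = 169 × 239 mm
D5: ⌊239/2⌋ × 169 = 119 × 169 mm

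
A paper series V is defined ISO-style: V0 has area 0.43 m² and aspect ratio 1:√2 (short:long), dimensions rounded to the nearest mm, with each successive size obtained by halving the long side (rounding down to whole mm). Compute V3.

195 × 275 mm

Let V0's short side be w mm. w · w√2 = 0.43 m² = 430,000 mm², so w ≈ 551.4 mm and w√2 ≈ 779.8 mm → V0 = 551 × 780 mm.
V1: ⌊780/2⌋ × 551 = 390 × 551 mm
V2: ⌊551/2⌋ × 390 = 275 × 390 mm
V3: ⌊390/2⌋ × 275 = 195 × 275 mm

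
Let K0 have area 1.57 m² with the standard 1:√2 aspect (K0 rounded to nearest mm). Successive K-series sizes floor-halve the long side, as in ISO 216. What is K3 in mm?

372 × 527 mm

Let K0's short side be w mm. w · w√2 = 1.57 m² = 1,570,000 mm², so w ≈ 1053.6 mm and w√2 ≈ 1490.1 mm → K0 = 1054 × 1490 mm.
K1: ⌊1490/2⌋ × 1054 = 745 × 1054 mm
K2: ⌊1054/2⌋ × 745 = 527 × 745 mm
K3: ⌊745/2⌋ × 527 = 372 × 527 mm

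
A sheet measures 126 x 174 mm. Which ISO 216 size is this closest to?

B6 (125 × 176 mm)

Aspect ratio 174/126 ≈ 1.381 (ISO target is √2 ≈ 1.414).
In the B-series (B0 = 1000 × 1414 mm): B6 = 125 × 176 mm.
Off by 3 mm total — nearest standard size.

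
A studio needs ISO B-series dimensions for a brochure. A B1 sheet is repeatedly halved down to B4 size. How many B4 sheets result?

8

B1 = 707 × 1000 mm; B4 = 250 × 353 mm.
Each halving step doubles the count; 3 steps from B1 to B4.
2^3 = 8.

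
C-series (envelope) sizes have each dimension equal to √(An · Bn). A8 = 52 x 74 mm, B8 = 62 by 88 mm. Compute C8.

57 × 81 mm

Short side: √(52 · 62) = √3224 ≈ 56.8 → 57 mm
Long side: √(74 · 88) = √6512 ≈ 80.7 → 81 mm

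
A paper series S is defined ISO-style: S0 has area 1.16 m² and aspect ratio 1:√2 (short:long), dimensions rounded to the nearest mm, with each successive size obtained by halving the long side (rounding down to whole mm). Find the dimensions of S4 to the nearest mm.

Let S0's short side be w mm. w · w√2 = 1.16 m² = 1,160,000 mm², so w ≈ 905.7 mm and w√2 ≈ 1280.8 mm → S0 = 906 × 1281 mm.
S1: ⌊1281/2⌋ × 906 = 640 × 906 mm
S2: ⌊906/2⌋ × 640 = 453 × 640 mm
S3: ⌊640/2⌋ × 453 = 320 × 453 mm
S4: ⌊453/2⌋ × 320 = 226 × 320 mm

226 × 320 mm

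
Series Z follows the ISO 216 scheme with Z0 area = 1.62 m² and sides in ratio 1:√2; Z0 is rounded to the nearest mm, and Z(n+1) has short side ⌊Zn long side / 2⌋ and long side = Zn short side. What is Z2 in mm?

535 × 757 mm

Let Z0's short side be w mm. w · w√2 = 1.62 m² = 1,620,000 mm², so w ≈ 1070.3 mm and w√2 ≈ 1513.6 mm → Z0 = 1070 × 1514 mm.
Z1: ⌊1514/2⌋ × 1070 = 757 × 1070 mm
Z2: ⌊1070/2⌋ × 757 = 535 × 757 mm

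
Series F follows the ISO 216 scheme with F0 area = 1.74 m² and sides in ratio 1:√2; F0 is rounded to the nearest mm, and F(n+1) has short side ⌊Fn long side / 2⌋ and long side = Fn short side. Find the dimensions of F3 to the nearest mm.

Let F0's short side be w mm. w · w√2 = 1.74 m² = 1,740,000 mm², so w ≈ 1109.2 mm and w√2 ≈ 1568.7 mm → F0 = 1109 × 1569 mm.
F1: ⌊1569/2⌋ × 1109 = 784 × 1109 mm
F2: ⌊1109/2⌋ × 784 = 554 × 784 mm
F3: ⌊784/2⌋ × 554 = 392 × 554 mm

392 × 554 mm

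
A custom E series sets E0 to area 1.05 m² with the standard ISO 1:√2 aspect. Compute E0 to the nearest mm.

Let the short side be w mm. Then w · w√2 = 1.05 m² = 1,050,000 mm².
w² = 1,050,000/√2, so w ≈ 861.7 mm; long side = w√2 ≈ 1218.6 mm.

862 × 1219 mm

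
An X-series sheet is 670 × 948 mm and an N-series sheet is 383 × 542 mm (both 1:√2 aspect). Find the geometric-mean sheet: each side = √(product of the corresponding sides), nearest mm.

507 × 717 mm

Short side: √(670 · 383) = √256610 ≈ 506.6 → 507 mm
Long side: √(948 · 542) = √513816 ≈ 716.8 → 717 mm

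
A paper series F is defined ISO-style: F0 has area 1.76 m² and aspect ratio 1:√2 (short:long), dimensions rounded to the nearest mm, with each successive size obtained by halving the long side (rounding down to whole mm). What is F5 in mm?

197 × 279 mm

Let F0's short side be w mm. w · w√2 = 1.76 m² = 1,760,000 mm², so w ≈ 1115.6 mm and w√2 ≈ 1577.7 mm → F0 = 1116 × 1578 mm.
F1: ⌊1578/2⌋ × 1116 = 789 × 1116 mm
F2: ⌊1116/2⌋ × 789 = 558 × 789 mm
F3: ⌊789/2⌋ × 558 = 394 × 558 mm
F4: ⌊558/2⌋ × 394 = 279 × 394 mm
F5: ⌊394/2⌋ × 279 = 197 × 279 mm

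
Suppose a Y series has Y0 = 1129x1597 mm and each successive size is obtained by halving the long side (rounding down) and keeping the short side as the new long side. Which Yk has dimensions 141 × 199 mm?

Y0: 1129 × 1597 mm
Y1: 798 × 1129 mm
Y2: 564 × 798 mm
Y3: 399 × 564 mm
Y4: 282 × 399 mm
Y5: 199 × 282 mm
Y6: 141 × 199 mm
Y7: 99 × 141 mm
→ matches Y6.

Y6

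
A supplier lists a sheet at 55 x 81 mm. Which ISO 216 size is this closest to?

Aspect ratio 81/55 ≈ 1.473 (ISO target is √2 ≈ 1.414).
In the C-series (envelope sizes, between A and B): C8 = 57 × 81 mm.
Off by 2 mm total — nearest standard size.

C8 (57 × 81 mm)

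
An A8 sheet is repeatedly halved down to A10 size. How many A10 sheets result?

Each ISO step halves the sheet: 1 × A8 → 2 × A9 → 4 × A10
From A8 to A10 is 2 halving steps: 2^2 = 4.

4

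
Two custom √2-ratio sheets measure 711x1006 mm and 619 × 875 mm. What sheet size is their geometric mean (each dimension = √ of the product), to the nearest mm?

Short side: √(711 · 619) = √440109 ≈ 663.4 → 663 mm
Long side: √(1006 · 875) = √880250 ≈ 938.2 → 938 mm

663 × 938 mm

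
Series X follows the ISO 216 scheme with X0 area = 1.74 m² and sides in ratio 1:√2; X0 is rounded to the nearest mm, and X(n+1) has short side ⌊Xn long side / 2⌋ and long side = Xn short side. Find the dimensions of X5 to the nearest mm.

196 × 277 mm

Let X0's short side be w mm. w · w√2 = 1.74 m² = 1,740,000 mm², so w ≈ 1109.2 mm and w√2 ≈ 1568.7 mm → X0 = 1109 × 1569 mm.
X1: ⌊1569/2⌋ × 1109 = 784 × 1109 mm
X2: ⌊1109/2⌋ × 784 = 554 × 784 mm
X3: ⌊784/2⌋ × 554 = 392 × 554 mm
X4: ⌊554/2⌋ × 392 = 277 × 392 mm
X5: ⌊392/2⌋ × 277 = 196 × 277 mm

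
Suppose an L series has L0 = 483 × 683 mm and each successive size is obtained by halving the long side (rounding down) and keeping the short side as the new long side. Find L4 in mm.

L1: ⌊683/2⌋ × 483 = 341 × 483 mm
L2: ⌊483/2⌋ × 341 = 241 × 341 mm
L3: ⌊341/2⌋ × 241 = 170 × 241 mm
L4: ⌊241/2⌋ × 170 = 120 × 170 mm

120 × 170 mm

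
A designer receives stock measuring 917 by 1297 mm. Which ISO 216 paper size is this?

Aspect ratio 1297/917 ≈ 1.414 — close to the ISO √2 ≈ 1.414.
In the C-series (envelope sizes, between A and B): C0 = 917 × 1297 mm.

C0 (917 × 1297 mm)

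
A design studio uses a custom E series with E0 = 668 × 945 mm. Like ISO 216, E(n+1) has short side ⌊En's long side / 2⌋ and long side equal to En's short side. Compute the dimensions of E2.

334 × 472 mm

E1: ⌊945/2⌋ × 668 = 472 × 668 mm
E2: ⌊668/2⌋ × 472 = 334 × 472 mm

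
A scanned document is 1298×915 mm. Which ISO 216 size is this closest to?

Aspect ratio 1298/915 ≈ 1.419 — close to the ISO √2 ≈ 1.414.
In the C-series (envelope sizes, between A and B): C0 = 917 × 1297 mm.
Off by 3 mm total — nearest standard size.

C0 (917 × 1297 mm)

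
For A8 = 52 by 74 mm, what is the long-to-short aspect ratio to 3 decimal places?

1.423

74 / 52 = 1.423
ISO 216 targets √2 ≈ 1.414; the +0.009 deviation is from mm rounding.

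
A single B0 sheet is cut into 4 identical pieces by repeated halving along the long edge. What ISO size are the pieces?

4 = 2^2, so 2 halving steps.
B0 → B1 → … → B2 after 2 steps.

B2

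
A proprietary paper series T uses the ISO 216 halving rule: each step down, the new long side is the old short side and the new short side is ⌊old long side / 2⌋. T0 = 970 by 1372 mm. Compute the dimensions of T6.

T1: ⌊1372/2⌋ × 970 = 686 × 970 mm
T2: ⌊970/2⌋ × 686 = 485 × 686 mm
T3: ⌊686/2⌋ × 485 = 343 × 485 mm
T4: ⌊485/2⌋ × 343 = 242 × 343 mm
T5: ⌊343/2⌋ × 242 = 171 × 242 mm
T6: ⌊242/2⌋ × 171 = 121 × 171 mm

121 × 171 mm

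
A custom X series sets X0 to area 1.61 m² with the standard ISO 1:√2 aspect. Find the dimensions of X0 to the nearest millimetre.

Let the short side be w mm. Then w · w√2 = 1.61 m² = 1,610,000 mm².
w² = 1,610,000/√2, so w ≈ 1067.0 mm; long side = w√2 ≈ 1508.9 mm.

1067 × 1509 mm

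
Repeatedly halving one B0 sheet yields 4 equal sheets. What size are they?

4 = 2^2, so 2 halving steps.
B0 → B1 → … → B2 after 2 steps.

B2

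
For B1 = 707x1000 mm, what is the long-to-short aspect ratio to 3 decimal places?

1.414

1000 / 707 = 1.414
Matches √2 ≈ 1.414 — the ISO 216 defining ratio.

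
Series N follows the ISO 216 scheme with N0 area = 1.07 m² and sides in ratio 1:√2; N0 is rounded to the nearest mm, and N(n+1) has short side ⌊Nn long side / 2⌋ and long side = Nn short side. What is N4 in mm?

Let N0's short side be w mm. w · w√2 = 1.07 m² = 1,070,000 mm², so w ≈ 869.8 mm and w√2 ≈ 1230.1 mm → N0 = 870 × 1230 mm.
N1: ⌊1230/2⌋ × 870 = 615 × 870 mm
N2: ⌊870/2⌋ × 615 = 435 × 615 mm
N3: ⌊615/2⌋ × 435 = 307 × 435 mm
N4: ⌊435/2⌋ × 307 = 217 × 307 mm

217 × 307 mm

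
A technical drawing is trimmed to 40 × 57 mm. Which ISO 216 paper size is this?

C9 (40 × 57 mm)

Aspect ratio 57/40 ≈ 1.425 — close to the ISO √2 ≈ 1.414.
In the C-series (envelope sizes, between A and B): C9 = 40 × 57 mm.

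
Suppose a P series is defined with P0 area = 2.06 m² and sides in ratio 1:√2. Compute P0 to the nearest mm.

1207 × 1707 mm

Let the short side be w mm. Then w · w√2 = 2.06 m² = 2,060,000 mm².
w² = 2,060,000/√2, so w ≈ 1206.9 mm; long side = w√2 ≈ 1706.8 mm.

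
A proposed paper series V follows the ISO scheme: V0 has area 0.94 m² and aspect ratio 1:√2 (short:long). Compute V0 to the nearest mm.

815 × 1153 mm

Let the short side be w mm. Then w · w√2 = 0.94 m² = 940,000 mm².
w² = 940,000/√2, so w ≈ 815.3 mm; long side = w√2 ≈ 1153.0 mm.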